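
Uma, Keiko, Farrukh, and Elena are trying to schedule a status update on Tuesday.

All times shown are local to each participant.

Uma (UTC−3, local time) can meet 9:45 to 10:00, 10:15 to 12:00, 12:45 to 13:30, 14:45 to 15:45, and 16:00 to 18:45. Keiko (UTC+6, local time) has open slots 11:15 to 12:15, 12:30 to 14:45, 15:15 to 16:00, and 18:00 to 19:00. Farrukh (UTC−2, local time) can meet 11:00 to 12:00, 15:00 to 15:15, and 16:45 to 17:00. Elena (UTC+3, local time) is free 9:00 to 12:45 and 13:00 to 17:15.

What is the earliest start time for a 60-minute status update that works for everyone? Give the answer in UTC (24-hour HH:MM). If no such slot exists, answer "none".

Uma → UTC: 12:45–13:00, 13:15–15:00, 15:45–16:30, 17:45–18:45, 19:00–21:45.
Keiko → UTC: 05:15–06:15, 06:30–08:45, 09:15–10:00, 12:00–13:00.
Farrukh → UTC: 13:00–14:00, 17:00–17:15, 18:45–19:00.
Elena → UTC: 06:00–09:45, 10:00–14:15.
Uma ∩ Keiko: 12:45–13:00.
Uma ∩ Keiko ∩ Farrukh: (none).
Uma ∩ Keiko ∩ Farrukh ∩ Elena: (none).
Windows ≥ 60 min: (none).

none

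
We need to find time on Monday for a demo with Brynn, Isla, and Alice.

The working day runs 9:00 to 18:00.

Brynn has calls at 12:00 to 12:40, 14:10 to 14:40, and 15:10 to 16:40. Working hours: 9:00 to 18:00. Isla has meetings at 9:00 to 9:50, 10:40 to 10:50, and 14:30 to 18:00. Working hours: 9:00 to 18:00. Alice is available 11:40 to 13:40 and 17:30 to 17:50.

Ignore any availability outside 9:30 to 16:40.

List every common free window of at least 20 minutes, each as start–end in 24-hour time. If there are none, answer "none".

11:40–12:00, 12:40–13:40

Brynn free within 09:00–18:00: 09:00–12:00, 12:40–14:10, 14:40–15:10, 16:40–18:00.
Isla free within 09:00–18:00: 09:50–10:40, 10:50–14:30.
Brynn ∩ Isla: 09:50–10:40, 10:50–12:00, 12:40–14:10.
Brynn ∩ Isla ∩ Alice: 11:40–12:00, 12:40–13:40.
Restricted to 09:30–16:40: 11:40–12:00, 12:40–13:40.
Windows ≥ 20 min: 11:40–12:00, 12:40–13:40.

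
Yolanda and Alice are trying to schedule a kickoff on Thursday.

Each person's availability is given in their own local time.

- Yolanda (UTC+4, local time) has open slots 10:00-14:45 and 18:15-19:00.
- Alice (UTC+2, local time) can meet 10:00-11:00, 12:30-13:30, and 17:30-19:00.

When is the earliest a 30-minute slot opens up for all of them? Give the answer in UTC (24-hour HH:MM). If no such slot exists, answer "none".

Yolanda → UTC: 06:00–10:45, 14:15–15:00.
Alice → UTC: 08:00–09:00, 10:30–11:30, 15:30–17:00.
Yolanda ∩ Alice: 08:00–09:00, 10:30–10:45.
Windows ≥ 30 min: 08:00–09:00.
Earliest such window starts at 08:00.

08:00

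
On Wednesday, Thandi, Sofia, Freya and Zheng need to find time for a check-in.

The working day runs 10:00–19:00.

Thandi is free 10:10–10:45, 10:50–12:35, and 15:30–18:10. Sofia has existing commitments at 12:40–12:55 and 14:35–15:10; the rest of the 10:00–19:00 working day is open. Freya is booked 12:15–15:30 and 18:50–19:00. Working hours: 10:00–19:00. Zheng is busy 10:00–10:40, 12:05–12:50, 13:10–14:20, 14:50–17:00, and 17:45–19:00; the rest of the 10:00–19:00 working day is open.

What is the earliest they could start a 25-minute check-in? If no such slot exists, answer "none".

10:50

Sofia free within 10:00–19:00: 10:00–12:40, 12:55–14:35, 15:10–19:00.
Freya free within 10:00–19:00: 10:00–12:15, 15:30–18:50.
Zheng free within 10:00–19:00: 10:40–12:05, 12:50–13:10, 14:20–14:50, 17:00–17:45.
Thandi ∩ Sofia: 10:10–10:45, 10:50–12:35, 15:30–18:10.
Thandi ∩ Sofia ∩ Freya: 10:10–10:45, 10:50–12:15, 15:30–18:10.
Thandi ∩ Sofia ∩ Freya ∩ Zheng: 10:40–10:45, 10:50–12:05, 17:00–17:45.
Windows ≥ 25 min: 10:50–12:05, 17:00–17:45.
Earliest such window starts at 10:50.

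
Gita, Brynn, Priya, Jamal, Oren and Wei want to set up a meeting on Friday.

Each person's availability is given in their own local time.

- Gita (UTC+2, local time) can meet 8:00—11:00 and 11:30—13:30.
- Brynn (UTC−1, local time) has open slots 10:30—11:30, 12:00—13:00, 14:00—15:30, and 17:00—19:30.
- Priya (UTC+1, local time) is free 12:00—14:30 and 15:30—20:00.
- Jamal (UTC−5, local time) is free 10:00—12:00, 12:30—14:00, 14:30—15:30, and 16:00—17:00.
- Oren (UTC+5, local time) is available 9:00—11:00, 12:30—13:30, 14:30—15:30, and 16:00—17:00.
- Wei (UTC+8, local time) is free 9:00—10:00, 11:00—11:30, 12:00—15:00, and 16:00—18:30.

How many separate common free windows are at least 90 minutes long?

0

Gita → UTC: 06:00–09:00, 09:30–11:30.
Brynn → UTC: 11:30–12:30, 13:00–14:00, 15:00–16:30, 18:00–20:30.
Priya → UTC: 11:00–13:30, 14:30–19:00.
Jamal → UTC: 15:00–17:00, 17:30–19:00, 19:30–20:30, 21:00–22:00.
Oren → UTC: 04:00–06:00, 07:30–08:30, 09:30–10:30, 11:00–12:00.
Wei → UTC: 01:00–02:00, 03:00–03:30, 04:00–07:00, 08:00–10:30.
Gita ∩ Brynn: (none).
Gita ∩ Brynn ∩ Priya: (none).
Gita ∩ Brynn ∩ Priya ∩ Jamal: (none).
Gita ∩ Brynn ∩ Priya ∩ Jamal ∩ Oren: (none).
Gita ∩ Brynn ∩ Priya ∩ Jamal ∩ Oren ∩ Wei: (none).
Windows ≥ 90 min: (none).
That's 0 windows.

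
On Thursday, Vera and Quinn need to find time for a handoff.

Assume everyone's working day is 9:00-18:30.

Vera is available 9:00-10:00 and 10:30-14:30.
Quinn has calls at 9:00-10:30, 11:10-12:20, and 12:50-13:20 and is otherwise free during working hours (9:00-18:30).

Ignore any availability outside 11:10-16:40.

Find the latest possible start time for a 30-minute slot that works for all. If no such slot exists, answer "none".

Quinn free within 09:00–18:30: 10:30–11:10, 12:20–12:50, 13:20–18:30.
Vera ∩ Quinn: 10:30–11:10, 12:20–12:50, 13:20–14:30.
Restricted to 11:10–16:40: 12:20–12:50, 13:20–14:30.
Windows ≥ 30 min: 12:20–12:50, 13:20–14:30.
Latest start in the last window 13:20–14:30 is 14:30 − 30 min = 14:00.

14:00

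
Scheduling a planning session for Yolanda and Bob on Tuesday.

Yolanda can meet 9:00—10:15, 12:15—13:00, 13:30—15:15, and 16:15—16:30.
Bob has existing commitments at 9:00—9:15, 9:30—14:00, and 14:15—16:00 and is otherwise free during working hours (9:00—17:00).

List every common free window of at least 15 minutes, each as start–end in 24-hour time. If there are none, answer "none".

Bob free within 09:00–17:00: 09:15–09:30, 14:00–14:15, 16:00–17:00.
Yolanda ∩ Bob: 09:15–09:30, 14:00–14:15, 16:15–16:30.
Windows ≥ 15 min: 09:15–09:30, 14:00–14:15, 16:15–16:30.

09:15–09:30, 14:00–14:15, 16:15–16:30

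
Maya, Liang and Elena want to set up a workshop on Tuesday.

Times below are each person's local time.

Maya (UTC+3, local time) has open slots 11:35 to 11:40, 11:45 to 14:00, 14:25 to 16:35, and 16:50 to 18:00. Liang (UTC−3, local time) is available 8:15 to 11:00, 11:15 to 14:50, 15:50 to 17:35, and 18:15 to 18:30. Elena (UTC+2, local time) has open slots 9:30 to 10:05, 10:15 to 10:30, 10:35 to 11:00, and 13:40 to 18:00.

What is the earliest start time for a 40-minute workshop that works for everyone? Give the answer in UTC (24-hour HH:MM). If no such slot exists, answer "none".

Maya → UTC: 08:35–08:40, 08:45–11:00, 11:25–13:35, 13:50–15:00.
Liang → UTC: 11:15–14:00, 14:15–17:50, 18:50–20:35, 21:15–21:30.
Elena → UTC: 07:30–08:05, 08:15–08:30, 08:35–09:00, 11:40–16:00.
Maya ∩ Liang: 11:25–13:35, 13:50–14:00, 14:15–15:00.
Maya ∩ Liang ∩ Elena: 11:40–13:35, 13:50–14:00, 14:15–15:00.
Windows ≥ 40 min: 11:40–13:35, 14:15–15:00.
Earliest such window starts at 11:40.

11:40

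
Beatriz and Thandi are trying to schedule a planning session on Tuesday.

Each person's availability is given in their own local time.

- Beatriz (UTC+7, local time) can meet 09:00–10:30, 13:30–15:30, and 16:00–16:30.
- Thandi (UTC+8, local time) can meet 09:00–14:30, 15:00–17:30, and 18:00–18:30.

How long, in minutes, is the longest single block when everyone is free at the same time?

Beatriz → UTC: 02:00–03:30, 06:30–08:30, 09:00–09:30.
Thandi → UTC: 01:00–06:30, 07:00–09:30, 10:00–10:30.
Beatriz ∩ Thandi: 02:00–03:30, 07:00–08:30, 09:00–09:30.
Common window lengths: 90, 90, 30 min; longest is 90.

90 minutes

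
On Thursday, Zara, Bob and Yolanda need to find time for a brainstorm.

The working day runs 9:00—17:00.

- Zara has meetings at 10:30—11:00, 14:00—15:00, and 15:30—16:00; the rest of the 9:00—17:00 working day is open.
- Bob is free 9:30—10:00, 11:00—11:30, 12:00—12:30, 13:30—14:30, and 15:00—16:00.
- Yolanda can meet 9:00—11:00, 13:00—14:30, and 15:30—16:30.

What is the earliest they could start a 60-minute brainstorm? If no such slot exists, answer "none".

Zara free within 09:00–17:00: 09:00–10:30, 11:00–14:00, 15:00–15:30, 16:00–17:00.
Zara ∩ Bob: 09:30–10:00, 11:00–11:30, 12:00–12:30, 13:30–14:00, 15:00–15:30.
Zara ∩ Bob ∩ Yolanda: 09:30–10:00, 13:30–14:00.
Windows ≥ 60 min: (none).

none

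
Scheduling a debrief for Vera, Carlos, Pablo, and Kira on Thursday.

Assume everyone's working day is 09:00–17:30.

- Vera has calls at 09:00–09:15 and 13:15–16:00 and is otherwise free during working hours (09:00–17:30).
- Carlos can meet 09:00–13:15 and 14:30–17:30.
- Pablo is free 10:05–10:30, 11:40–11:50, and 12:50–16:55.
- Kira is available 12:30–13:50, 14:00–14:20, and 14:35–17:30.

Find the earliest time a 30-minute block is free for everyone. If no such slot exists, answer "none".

Vera free within 09:00–17:30: 09:15–13:15, 16:00–17:30.
Vera ∩ Carlos: 09:15–13:15, 16:00–17:30.
Vera ∩ Carlos ∩ Pablo: 10:05–10:30, 11:40–11:50, 12:50–13:15, 16:00–16:55.
Vera ∩ Carlos ∩ Pablo ∩ Kira: 12:50–13:15, 16:00–16:55.
Windows ≥ 30 min: 16:00–16:55.
Earliest such window starts at 16:00.

16:00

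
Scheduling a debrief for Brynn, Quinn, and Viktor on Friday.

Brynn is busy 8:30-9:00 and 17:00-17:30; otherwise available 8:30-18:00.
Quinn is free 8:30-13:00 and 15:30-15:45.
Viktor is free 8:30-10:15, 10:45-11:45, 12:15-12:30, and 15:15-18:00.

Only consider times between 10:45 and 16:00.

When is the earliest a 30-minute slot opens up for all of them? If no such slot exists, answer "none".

Brynn free within 08:30–18:00: 09:00–17:00, 17:30–18:00.
Brynn ∩ Quinn: 09:00–13:00, 15:30–15:45.
Brynn ∩ Quinn ∩ Viktor: 09:00–10:15, 10:45–11:45, 12:15–12:30, 15:30–15:45.
Restricted to 10:45–16:00: 10:45–11:45, 12:15–12:30, 15:30–15:45.
Windows ≥ 30 min: 10:45–11:45.
Earliest such window starts at 10:45.

10:45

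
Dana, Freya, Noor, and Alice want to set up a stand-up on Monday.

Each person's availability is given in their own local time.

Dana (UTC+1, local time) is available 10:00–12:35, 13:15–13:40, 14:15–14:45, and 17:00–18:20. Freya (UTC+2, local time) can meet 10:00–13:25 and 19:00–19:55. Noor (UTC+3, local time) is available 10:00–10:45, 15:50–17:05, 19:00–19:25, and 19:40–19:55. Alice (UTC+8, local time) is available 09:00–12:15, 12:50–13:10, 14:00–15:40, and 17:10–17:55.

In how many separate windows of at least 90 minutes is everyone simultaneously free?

0

Dana → UTC: 09:00–11:35, 12:15–12:40, 13:15–13:45, 16:00–17:20.
Freya → UTC: 08:00–11:25, 17:00–17:55.
Noor → UTC: 07:00–07:45, 12:50–14:05, 16:00–16:25, 16:40–16:55.
Alice → UTC: 01:00–04:15, 04:50–05:10, 06:00–07:40, 09:10–09:55.
Dana ∩ Freya: 09:00–11:25, 17:00–17:20.
Dana ∩ Freya ∩ Noor: (none).
Dana ∩ Freya ∩ Noor ∩ Alice: (none).
Windows ≥ 90 min: (none).
That's 0 windows.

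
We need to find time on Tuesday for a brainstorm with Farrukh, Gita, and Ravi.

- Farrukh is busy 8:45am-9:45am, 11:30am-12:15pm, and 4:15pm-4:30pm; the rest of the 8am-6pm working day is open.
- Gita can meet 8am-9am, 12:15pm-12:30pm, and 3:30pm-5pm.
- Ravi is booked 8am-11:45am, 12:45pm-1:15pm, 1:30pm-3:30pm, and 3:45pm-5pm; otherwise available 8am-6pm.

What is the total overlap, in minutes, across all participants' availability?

Farrukh free within 08:00–18:00: 08:00–08:45, 09:45–11:30, 12:15–16:15, 16:30–18:00.
Ravi free within 08:00–18:00: 11:45–12:45, 13:15–13:30, 15:30–15:45, 17:00–18:00.
Farrukh ∩ Gita: 08:00–08:45, 12:15–12:30, 15:30–16:15, 16:30–17:00.
Farrukh ∩ Gita ∩ Ravi: 12:15–12:30, 15:30–15:45.
Total common minutes: 15 + 15 = 30.

30 minutes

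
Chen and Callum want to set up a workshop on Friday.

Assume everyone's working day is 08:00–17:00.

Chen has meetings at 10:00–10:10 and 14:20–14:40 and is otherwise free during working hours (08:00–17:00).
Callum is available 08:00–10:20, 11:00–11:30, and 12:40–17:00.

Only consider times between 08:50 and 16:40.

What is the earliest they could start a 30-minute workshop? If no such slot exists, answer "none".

Chen free within 08:00–17:00: 08:00–10:00, 10:10–14:20, 14:40–17:00.
Chen ∩ Callum: 08:00–10:00, 10:10–10:20, 11:00–11:30, 12:40–14:20, 14:40–17:00.
Restricted to 08:50–16:40: 08:50–10:00, 10:10–10:20, 11:00–11:30, 12:40–14:20, 14:40–16:40.
Windows ≥ 30 min: 08:50–10:00, 11:00–11:30, 12:40–14:20, 14:40–16:40.
Earliest such window starts at 08:50.

08:50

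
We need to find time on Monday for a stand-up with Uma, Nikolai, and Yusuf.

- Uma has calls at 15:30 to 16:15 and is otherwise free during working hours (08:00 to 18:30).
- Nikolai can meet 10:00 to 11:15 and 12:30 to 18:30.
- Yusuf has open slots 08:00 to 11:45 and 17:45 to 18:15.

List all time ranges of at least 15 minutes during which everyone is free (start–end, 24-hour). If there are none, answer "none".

10:00–11:15, 17:45–18:15

Uma free within 08:00–18:30: 08:00–15:30, 16:15–18:30.
Uma ∩ Nikolai: 10:00–11:15, 12:30–15:30, 16:15–18:30.
Uma ∩ Nikolai ∩ Yusuf: 10:00–11:15, 17:45–18:15.
Windows ≥ 15 min: 10:00–11:15, 17:45–18:15.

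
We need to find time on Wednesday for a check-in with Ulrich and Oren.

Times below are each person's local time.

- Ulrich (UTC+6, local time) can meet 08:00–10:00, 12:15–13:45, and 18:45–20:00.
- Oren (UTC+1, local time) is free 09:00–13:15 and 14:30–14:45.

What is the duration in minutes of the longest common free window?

15 minutes

Ulrich → UTC: 02:00–04:00, 06:15–07:45, 12:45–14:00.
Oren → UTC: 08:00–12:15, 13:30–13:45.
Ulrich ∩ Oren: 13:30–13:45.
Single common window of 15 minutes.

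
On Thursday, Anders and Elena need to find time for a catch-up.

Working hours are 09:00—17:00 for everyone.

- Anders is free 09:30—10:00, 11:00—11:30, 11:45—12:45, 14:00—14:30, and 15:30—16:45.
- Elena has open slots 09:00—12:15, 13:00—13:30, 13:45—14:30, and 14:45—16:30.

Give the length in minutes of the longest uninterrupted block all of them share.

Anders ∩ Elena: 09:30–10:00, 11:00–11:30, 11:45–12:15, 14:00–14:30, 15:30–16:30.
Common window lengths: 30, 30, 30, 30, 60 min; longest is 60.

60 minutes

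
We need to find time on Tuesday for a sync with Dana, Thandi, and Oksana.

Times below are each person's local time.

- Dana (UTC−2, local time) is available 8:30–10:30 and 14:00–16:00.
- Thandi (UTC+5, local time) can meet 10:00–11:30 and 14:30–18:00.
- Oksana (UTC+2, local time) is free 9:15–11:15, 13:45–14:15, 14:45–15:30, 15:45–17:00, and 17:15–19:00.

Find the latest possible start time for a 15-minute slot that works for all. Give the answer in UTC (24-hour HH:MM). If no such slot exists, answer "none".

Dana → UTC: 10:30–12:30, 16:00–18:00.
Thandi → UTC: 05:00–06:30, 09:30–13:00.
Oksana → UTC: 07:15–09:15, 11:45–12:15, 12:45–13:30, 13:45–15:00, 15:15–17:00.
Dana ∩ Thandi: 10:30–12:30.
Dana ∩ Thandi ∩ Oksana: 11:45–12:15.
Windows ≥ 15 min: 11:45–12:15.
Latest start in the last window 11:45–12:15 is 12:15 − 15 min = 12:00.

12:00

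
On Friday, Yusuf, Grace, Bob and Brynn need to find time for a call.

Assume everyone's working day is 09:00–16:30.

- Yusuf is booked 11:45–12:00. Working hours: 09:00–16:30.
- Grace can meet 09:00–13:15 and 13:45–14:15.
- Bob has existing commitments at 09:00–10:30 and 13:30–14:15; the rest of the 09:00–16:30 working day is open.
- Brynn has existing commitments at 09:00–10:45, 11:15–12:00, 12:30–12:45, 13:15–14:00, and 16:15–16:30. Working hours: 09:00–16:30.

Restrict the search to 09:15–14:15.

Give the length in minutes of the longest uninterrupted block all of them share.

Yusuf free within 09:00–16:30: 09:00–11:45, 12:00–16:30.
Bob free within 09:00–16:30: 10:30–13:30, 14:15–16:30.
Brynn free within 09:00–16:30: 10:45–11:15, 12:00–12:30, 12:45–13:15, 14:00–16:15.
Yusuf ∩ Grace: 09:00–11:45, 12:00–13:15, 13:45–14:15.
Yusuf ∩ Grace ∩ Bob: 10:30–11:45, 12:00–13:15.
Yusuf ∩ Grace ∩ Bob ∩ Brynn: 10:45–11:15, 12:00–12:30, 12:45–13:15.
Restricted to 09:15–14:15: 10:45–11:15, 12:00–12:30, 12:45–13:15.
Common window lengths: 30, 30, 30 min; longest is 30.

30 minutes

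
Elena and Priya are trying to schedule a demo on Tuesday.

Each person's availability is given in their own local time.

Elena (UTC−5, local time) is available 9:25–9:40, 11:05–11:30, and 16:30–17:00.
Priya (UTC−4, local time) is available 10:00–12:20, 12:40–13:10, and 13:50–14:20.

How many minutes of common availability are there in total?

30 minutes

Elena → UTC: 14:25–14:40, 16:05–16:30, 21:30–22:00.
Priya → UTC: 14:00–16:20, 16:40–17:10, 17:50–18:20.
Elena ∩ Priya: 14:25–14:40, 16:05–16:20.
Total common minutes: 15 + 15 = 30.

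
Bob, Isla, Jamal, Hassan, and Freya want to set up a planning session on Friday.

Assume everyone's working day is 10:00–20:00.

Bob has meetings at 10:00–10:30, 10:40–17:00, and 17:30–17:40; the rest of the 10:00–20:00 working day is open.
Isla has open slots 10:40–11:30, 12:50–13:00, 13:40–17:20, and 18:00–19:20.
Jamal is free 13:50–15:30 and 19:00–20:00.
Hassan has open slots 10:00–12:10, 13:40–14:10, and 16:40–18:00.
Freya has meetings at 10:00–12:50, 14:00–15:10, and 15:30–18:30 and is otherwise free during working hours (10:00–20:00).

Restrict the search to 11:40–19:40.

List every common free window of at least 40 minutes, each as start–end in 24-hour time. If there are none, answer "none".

Bob free within 10:00–20:00: 10:30–10:40, 17:00–17:30, 17:40–20:00.
Freya free within 10:00–20:00: 12:50–14:00, 15:10–15:30, 18:30–20:00.
Bob ∩ Isla: 17:00–17:20, 18:00–19:20.
Bob ∩ Isla ∩ Jamal: 19:00–19:20.
Bob ∩ Isla ∩ Jamal ∩ Hassan: (none).
Bob ∩ Isla ∩ Jamal ∩ Hassan ∩ Freya: (none).
Restricted to 11:40–19:40: (none).
Windows ≥ 40 min: (none).

none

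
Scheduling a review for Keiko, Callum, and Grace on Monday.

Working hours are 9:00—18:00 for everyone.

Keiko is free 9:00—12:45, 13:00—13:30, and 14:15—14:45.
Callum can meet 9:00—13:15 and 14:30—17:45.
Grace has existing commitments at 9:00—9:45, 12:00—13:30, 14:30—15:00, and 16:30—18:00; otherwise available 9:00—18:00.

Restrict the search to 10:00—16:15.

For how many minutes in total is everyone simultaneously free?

120 minutes

Grace free within 09:00–18:00: 09:45–12:00, 13:30–14:30, 15:00–16:30.
Keiko ∩ Callum: 09:00–12:45, 13:00–13:15, 14:30–14:45.
Keiko ∩ Callum ∩ Grace: 09:45–12:00.
Restricted to 10:00–16:15: 10:00–12:00.
Total common minutes: 120.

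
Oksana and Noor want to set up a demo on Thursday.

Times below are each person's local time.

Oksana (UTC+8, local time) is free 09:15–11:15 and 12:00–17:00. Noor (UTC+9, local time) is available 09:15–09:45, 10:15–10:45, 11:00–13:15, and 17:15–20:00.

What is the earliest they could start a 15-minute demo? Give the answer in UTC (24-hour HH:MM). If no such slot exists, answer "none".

01:15

Oksana → UTC: 01:15–03:15, 04:00–09:00.
Noor → UTC: 00:15–00:45, 01:15–01:45, 02:00–04:15, 08:15–11:00.
Oksana ∩ Noor: 01:15–01:45, 02:00–03:15, 04:00–04:15, 08:15–09:00.
Windows ≥ 15 min: 01:15–01:45, 02:00–03:15, 04:00–04:15, 08:15–09:00.
Earliest such window starts at 01:15.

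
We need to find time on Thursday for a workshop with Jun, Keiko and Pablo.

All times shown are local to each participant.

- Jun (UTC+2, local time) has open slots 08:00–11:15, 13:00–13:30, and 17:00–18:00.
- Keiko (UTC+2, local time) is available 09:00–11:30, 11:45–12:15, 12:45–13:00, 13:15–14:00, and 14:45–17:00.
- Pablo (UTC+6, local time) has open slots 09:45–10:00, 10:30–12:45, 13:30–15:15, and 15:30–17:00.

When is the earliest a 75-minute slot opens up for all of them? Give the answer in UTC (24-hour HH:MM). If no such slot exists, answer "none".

07:30

Jun → UTC: 06:00–09:15, 11:00–11:30, 15:00–16:00.
Keiko → UTC: 07:00–09:30, 09:45–10:15, 10:45–11:00, 11:15–12:00, 12:45–15:00.
Pablo → UTC: 03:45–04:00, 04:30–06:45, 07:30–09:15, 09:30–11:00.
Jun ∩ Keiko: 07:00–09:15, 11:15–11:30.
Jun ∩ Keiko ∩ Pablo: 07:30–09:15.
Windows ≥ 75 min: 07:30–09:15.
Earliest such window starts at 07:30.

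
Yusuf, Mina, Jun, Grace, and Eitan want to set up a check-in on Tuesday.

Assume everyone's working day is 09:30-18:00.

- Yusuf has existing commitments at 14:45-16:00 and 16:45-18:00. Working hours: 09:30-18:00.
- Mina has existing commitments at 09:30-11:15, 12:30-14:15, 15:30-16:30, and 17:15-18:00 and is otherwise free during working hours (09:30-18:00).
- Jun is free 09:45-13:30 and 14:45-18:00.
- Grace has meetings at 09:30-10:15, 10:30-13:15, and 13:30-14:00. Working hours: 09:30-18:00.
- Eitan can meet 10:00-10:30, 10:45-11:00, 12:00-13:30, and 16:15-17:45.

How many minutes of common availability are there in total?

Yusuf free within 09:30–18:00: 09:30–14:45, 16:00–16:45.
Mina free within 09:30–18:00: 11:15–12:30, 14:15–15:30, 16:30–17:15.
Grace free within 09:30–18:00: 10:15–10:30, 13:15–13:30, 14:00–18:00.
Yusuf ∩ Mina: 11:15–12:30, 14:15–14:45, 16:30–16:45.
Yusuf ∩ Mina ∩ Jun: 11:15–12:30, 16:30–16:45.
Yusuf ∩ Mina ∩ Jun ∩ Grace: 16:30–16:45.
Yusuf ∩ Mina ∩ Jun ∩ Grace ∩ Eitan: 16:30–16:45.
Total common minutes: 15.

15 minutes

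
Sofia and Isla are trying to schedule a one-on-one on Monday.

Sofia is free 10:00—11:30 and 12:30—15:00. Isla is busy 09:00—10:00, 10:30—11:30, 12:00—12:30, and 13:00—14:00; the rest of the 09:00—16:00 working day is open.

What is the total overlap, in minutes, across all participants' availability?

120 minutes

Isla free within 09:00–16:00: 10:00–10:30, 11:30–12:00, 12:30–13:00, 14:00–16:00.
Sofia ∩ Isla: 10:00–10:30, 12:30–13:00, 14:00–15:00.
Total common minutes: 30 + 30 + 60 = 120.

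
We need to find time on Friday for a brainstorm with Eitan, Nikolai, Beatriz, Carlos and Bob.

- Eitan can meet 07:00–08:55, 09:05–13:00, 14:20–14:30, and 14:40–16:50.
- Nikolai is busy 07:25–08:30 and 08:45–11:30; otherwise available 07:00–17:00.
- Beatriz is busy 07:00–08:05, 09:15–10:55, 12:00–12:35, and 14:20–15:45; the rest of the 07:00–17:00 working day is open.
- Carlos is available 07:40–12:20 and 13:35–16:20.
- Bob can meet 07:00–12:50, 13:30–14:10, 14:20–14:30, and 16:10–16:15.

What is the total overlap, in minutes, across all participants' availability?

50 minutes

Nikolai free within 07:00–17:00: 07:00–07:25, 08:30–08:45, 11:30–17:00.
Beatriz free within 07:00–17:00: 08:05–09:15, 10:55–12:00, 12:35–14:20, 15:45–17:00.
Eitan ∩ Nikolai: 07:00–07:25, 08:30–08:45, 11:30–13:00, 14:20–14:30, 14:40–16:50.
Eitan ∩ Nikolai ∩ Beatriz: 08:30–08:45, 11:30–12:00, 12:35–13:00, 15:45–16:50.
Eitan ∩ Nikolai ∩ Beatriz ∩ Carlos: 08:30–08:45, 11:30–12:00, 15:45–16:20.
Eitan ∩ Nikolai ∩ Beatriz ∩ Carlos ∩ Bob: 08:30–08:45, 11:30–12:00, 16:10–16:15.
Total common minutes: 15 + 30 + 5 = 50.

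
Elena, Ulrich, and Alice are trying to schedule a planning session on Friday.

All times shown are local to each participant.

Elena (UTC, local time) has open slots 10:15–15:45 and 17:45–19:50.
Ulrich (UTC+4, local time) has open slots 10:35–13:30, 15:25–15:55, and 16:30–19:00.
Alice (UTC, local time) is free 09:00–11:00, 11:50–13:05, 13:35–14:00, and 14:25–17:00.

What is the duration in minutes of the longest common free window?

Elena → UTC: 10:15–15:45, 17:45–19:50.
Ulrich → UTC: 06:35–09:30, 11:25–11:55, 12:30–15:00.
Alice → UTC: 09:00–11:00, 11:50–13:05, 13:35–14:00, 14:25–17:00.
Elena ∩ Ulrich: 11:25–11:55, 12:30–15:00.
Elena ∩ Ulrich ∩ Alice: 11:50–11:55, 12:30–13:05, 13:35–14:00, 14:25–15:00.
Common window lengths: 5, 35, 25, 35 min; longest is 35.

35 minutes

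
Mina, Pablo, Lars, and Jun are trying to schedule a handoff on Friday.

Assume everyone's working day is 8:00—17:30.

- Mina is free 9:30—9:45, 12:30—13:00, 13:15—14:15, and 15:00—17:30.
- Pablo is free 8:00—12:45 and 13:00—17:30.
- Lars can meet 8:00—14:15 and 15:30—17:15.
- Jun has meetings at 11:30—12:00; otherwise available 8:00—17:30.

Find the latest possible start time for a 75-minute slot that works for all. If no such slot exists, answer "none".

Jun free within 08:00–17:30: 08:00–11:30, 12:00–17:30.
Mina ∩ Pablo: 09:30–09:45, 12:30–12:45, 13:15–14:15, 15:00–17:30.
Mina ∩ Pablo ∩ Lars: 09:30–09:45, 12:30–12:45, 13:15–14:15, 15:30–17:15.
Mina ∩ Pablo ∩ Lars ∩ Jun: 09:30–09:45, 12:30–12:45, 13:15–14:15, 15:30–17:15.
Windows ≥ 75 min: 15:30–17:15.
Latest start in the last window 15:30–17:15 is 17:15 − 75 min = 16:00.

16:00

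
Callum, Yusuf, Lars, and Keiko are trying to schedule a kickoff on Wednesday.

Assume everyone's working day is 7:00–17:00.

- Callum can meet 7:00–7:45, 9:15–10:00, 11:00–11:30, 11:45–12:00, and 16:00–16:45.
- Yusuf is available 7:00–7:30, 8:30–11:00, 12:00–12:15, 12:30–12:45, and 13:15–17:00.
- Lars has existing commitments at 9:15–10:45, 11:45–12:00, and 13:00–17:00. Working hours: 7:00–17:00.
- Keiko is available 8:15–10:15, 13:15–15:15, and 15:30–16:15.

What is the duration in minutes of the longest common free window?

Lars free within 07:00–17:00: 07:00–09:15, 10:45–11:45, 12:00–13:00.
Callum ∩ Yusuf: 07:00–07:30, 09:15–10:00, 16:00–16:45.
Callum ∩ Yusuf ∩ Lars: 07:00–07:30.
Callum ∩ Yusuf ∩ Lars ∩ Keiko: (none).
No common window.

0 minutes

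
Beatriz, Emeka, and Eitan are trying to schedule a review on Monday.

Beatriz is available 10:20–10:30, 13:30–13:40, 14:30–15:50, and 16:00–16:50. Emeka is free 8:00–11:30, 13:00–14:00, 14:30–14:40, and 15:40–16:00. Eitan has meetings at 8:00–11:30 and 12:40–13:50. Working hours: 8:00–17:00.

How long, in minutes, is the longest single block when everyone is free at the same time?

10 minutes

Eitan free within 08:00–17:00: 11:30–12:40, 13:50–17:00.
Beatriz ∩ Emeka: 10:20–10:30, 13:30–13:40, 14:30–14:40, 15:40–15:50.
Beatriz ∩ Emeka ∩ Eitan: 14:30–14:40, 15:40–15:50.
Common window lengths: 10, 10 min; longest is 10.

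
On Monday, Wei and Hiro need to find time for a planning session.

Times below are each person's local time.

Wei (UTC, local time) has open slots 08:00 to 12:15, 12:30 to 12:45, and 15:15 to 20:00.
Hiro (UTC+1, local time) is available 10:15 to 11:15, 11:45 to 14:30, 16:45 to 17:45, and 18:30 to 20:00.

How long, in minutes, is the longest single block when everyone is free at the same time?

90 minutes

Wei → UTC: 08:00–12:15, 12:30–12:45, 15:15–20:00.
Hiro → UTC: 09:15–10:15, 10:45–13:30, 15:45–16:45, 17:30–19:00.
Wei ∩ Hiro: 09:15–10:15, 10:45–12:15, 12:30–12:45, 15:45–16:45, 17:30–19:00.
Common window lengths: 60, 90, 15, 60, 90 min; longest is 90.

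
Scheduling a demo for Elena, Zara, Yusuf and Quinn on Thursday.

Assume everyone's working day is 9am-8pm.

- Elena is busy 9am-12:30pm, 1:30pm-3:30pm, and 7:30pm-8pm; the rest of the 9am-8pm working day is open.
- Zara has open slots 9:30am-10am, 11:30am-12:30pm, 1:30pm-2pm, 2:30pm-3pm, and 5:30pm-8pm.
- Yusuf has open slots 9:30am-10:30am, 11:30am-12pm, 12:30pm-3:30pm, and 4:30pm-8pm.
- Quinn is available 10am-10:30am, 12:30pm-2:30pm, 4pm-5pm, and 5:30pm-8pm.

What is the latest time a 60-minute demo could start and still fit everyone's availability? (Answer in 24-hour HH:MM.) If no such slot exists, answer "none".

18:30

Elena free within 09:00–20:00: 12:30–13:30, 15:30–19:30.
Elena ∩ Zara: 17:30–19:30.
Elena ∩ Zara ∩ Yusuf: 17:30–19:30.
Elena ∩ Zara ∩ Yusuf ∩ Quinn: 17:30–19:30.
Windows ≥ 60 min: 17:30–19:30.
Latest start in the last window 17:30–19:30 is 19:30 − 60 min = 18:30.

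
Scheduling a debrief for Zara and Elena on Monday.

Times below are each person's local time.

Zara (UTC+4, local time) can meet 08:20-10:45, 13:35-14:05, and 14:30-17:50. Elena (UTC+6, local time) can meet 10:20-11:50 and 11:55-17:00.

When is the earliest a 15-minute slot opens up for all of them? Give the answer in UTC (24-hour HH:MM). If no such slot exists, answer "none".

04:20

Zara → UTC: 04:20–06:45, 09:35–10:05, 10:30–13:50.
Elena → UTC: 04:20–05:50, 05:55–11:00.
Zara ∩ Elena: 04:20–05:50, 05:55–06:45, 09:35–10:05, 10:30–11:00.
Windows ≥ 15 min: 04:20–05:50, 05:55–06:45, 09:35–10:05, 10:30–11:00.
Earliest such window starts at 04:20.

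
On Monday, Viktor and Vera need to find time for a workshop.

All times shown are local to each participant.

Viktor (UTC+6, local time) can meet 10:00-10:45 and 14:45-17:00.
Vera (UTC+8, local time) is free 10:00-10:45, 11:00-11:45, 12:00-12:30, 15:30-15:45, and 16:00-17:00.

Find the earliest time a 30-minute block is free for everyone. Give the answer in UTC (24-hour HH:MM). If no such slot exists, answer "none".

04:00

Viktor → UTC: 04:00–04:45, 08:45–11:00.
Vera → UTC: 02:00–02:45, 03:00–03:45, 04:00–04:30, 07:30–07:45, 08:00–09:00.
Viktor ∩ Vera: 04:00–04:30, 08:45–09:00.
Windows ≥ 30 min: 04:00–04:30.
Earliest such window starts at 04:00.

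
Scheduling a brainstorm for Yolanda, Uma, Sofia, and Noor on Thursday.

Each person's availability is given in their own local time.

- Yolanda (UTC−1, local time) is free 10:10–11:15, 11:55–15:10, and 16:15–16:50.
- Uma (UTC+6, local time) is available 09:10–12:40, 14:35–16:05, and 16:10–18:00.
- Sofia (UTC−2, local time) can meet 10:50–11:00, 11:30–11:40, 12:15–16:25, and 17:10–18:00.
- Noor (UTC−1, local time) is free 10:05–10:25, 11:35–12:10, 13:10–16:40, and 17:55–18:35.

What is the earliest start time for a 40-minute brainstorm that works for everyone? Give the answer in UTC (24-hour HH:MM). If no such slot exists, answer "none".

Yolanda → UTC: 11:10–12:15, 12:55–16:10, 17:15–17:50.
Uma → UTC: 03:10–06:40, 08:35–10:05, 10:10–12:00.
Sofia → UTC: 12:50–13:00, 13:30–13:40, 14:15–18:25, 19:10–20:00.
Noor → UTC: 11:05–11:25, 12:35–13:10, 14:10–17:40, 18:55–19:35.
Yolanda ∩ Uma: 11:10–12:00.
Yolanda ∩ Uma ∩ Sofia: (none).
Yolanda ∩ Uma ∩ Sofia ∩ Noor: (none).
Windows ≥ 40 min: (none).

none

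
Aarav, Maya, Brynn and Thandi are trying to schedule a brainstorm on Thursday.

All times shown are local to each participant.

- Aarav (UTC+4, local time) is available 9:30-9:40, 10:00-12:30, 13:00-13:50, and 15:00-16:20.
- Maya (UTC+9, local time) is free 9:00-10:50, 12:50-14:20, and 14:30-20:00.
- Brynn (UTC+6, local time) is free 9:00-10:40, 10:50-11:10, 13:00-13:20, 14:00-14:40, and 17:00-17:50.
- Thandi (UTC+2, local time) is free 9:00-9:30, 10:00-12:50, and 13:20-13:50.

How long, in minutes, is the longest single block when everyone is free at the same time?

Aarav → UTC: 05:30–05:40, 06:00–08:30, 09:00–09:50, 11:00–12:20.
Maya → UTC: 00:00–01:50, 03:50–05:20, 05:30–11:00.
Brynn → UTC: 03:00–04:40, 04:50–05:10, 07:00–07:20, 08:00–08:40, 11:00–11:50.
Thandi → UTC: 07:00–07:30, 08:00–10:50, 11:20–11:50.
Aarav ∩ Maya: 05:30–05:40, 06:00–08:30, 09:00–09:50.
Aarav ∩ Maya ∩ Brynn: 07:00–07:20, 08:00–08:30.
Aarav ∩ Maya ∩ Brynn ∩ Thandi: 07:00–07:20, 08:00–08:30.
Common window lengths: 20, 30 min; longest is 30.

30 minutes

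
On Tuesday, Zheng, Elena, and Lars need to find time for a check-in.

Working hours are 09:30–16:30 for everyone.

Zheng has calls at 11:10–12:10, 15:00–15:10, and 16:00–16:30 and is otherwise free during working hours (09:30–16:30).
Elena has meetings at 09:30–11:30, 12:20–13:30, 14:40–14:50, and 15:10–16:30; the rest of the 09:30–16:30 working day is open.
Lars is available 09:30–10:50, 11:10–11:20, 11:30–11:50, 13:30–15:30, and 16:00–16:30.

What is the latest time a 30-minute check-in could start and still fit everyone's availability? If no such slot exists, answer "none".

14:10

Zheng free within 09:30–16:30: 09:30–11:10, 12:10–15:00, 15:10–16:00.
Elena free within 09:30–16:30: 11:30–12:20, 13:30–14:40, 14:50–15:10.
Zheng ∩ Elena: 12:10–12:20, 13:30–14:40, 14:50–15:00.
Zheng ∩ Elena ∩ Lars: 13:30–14:40, 14:50–15:00.
Windows ≥ 30 min: 13:30–14:40.
Latest start in the last window 13:30–14:40 is 14:40 − 30 min = 14:10.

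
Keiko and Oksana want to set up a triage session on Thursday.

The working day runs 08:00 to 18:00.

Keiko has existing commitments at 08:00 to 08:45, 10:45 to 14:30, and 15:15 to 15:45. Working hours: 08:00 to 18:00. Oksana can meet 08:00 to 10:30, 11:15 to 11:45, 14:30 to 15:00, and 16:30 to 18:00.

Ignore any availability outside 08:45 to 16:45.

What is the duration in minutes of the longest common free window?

105 minutes

Keiko free within 08:00–18:00: 08:45–10:45, 14:30–15:15, 15:45–18:00.
Keiko ∩ Oksana: 08:45–10:30, 14:30–15:00, 16:30–18:00.
Restricted to 08:45–16:45: 08:45–10:30, 14:30–15:00, 16:30–16:45.
Common window lengths: 105, 30, 15 min; longest is 105.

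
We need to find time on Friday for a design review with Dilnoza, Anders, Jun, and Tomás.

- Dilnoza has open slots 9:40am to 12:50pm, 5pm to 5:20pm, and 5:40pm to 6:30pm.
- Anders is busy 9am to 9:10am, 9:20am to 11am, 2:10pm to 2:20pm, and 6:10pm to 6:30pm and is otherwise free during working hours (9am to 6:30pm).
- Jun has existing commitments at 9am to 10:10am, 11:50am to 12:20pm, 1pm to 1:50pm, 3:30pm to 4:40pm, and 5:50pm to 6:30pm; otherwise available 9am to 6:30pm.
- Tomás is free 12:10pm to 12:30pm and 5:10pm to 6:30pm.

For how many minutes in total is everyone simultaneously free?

Anders free within 09:00–18:30: 09:10–09:20, 11:00–14:10, 14:20–18:10.
Jun free within 09:00–18:30: 10:10–11:50, 12:20–13:00, 13:50–15:30, 16:40–17:50.
Dilnoza ∩ Anders: 11:00–12:50, 17:00–17:20, 17:40–18:10.
Dilnoza ∩ Anders ∩ Jun: 11:00–11:50, 12:20–12:50, 17:00–17:20, 17:40–17:50.
Dilnoza ∩ Anders ∩ Jun ∩ Tomás: 12:20–12:30, 17:10–17:20, 17:40–17:50.
Total common minutes: 10 + 10 + 10 = 30.

30 minutes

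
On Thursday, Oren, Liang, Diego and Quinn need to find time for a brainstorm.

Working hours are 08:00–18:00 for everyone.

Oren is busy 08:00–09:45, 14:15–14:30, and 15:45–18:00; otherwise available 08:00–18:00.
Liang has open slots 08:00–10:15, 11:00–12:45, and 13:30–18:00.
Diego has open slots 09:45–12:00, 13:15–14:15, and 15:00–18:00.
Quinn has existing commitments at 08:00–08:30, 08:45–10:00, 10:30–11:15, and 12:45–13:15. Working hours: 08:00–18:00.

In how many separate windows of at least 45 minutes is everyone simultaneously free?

3

Oren free within 08:00–18:00: 09:45–14:15, 14:30–15:45.
Quinn free within 08:00–18:00: 08:30–08:45, 10:00–10:30, 11:15–12:45, 13:15–18:00.
Oren ∩ Liang: 09:45–10:15, 11:00–12:45, 13:30–14:15, 14:30–15:45.
Oren ∩ Liang ∩ Diego: 09:45–10:15, 11:00–12:00, 13:30–14:15, 15:00–15:45.
Oren ∩ Liang ∩ Diego ∩ Quinn: 10:00–10:15, 11:15–12:00, 13:30–14:15, 15:00–15:45.
Windows ≥ 45 min: 11:15–12:00, 13:30–14:15, 15:00–15:45.
That's 3 windows.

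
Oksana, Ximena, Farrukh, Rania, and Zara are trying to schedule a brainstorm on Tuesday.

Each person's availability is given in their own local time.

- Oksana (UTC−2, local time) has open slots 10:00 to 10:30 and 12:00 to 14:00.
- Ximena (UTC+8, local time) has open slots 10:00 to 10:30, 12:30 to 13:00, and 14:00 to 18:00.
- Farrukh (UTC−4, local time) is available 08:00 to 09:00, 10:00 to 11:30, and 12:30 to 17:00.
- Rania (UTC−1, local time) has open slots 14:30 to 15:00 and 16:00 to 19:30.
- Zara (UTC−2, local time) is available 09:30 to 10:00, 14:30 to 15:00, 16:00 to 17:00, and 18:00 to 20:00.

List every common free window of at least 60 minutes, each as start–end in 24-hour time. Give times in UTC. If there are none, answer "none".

none

Oksana → UTC: 12:00–12:30, 14:00–16:00.
Ximena → UTC: 02:00–02:30, 04:30–05:00, 06:00–10:00.
Farrukh → UTC: 12:00–13:00, 14:00–15:30, 16:30–21:00.
Rania → UTC: 15:30–16:00, 17:00–20:30.
Zara → UTC: 11:30–12:00, 16:30–17:00, 18:00–19:00, 20:00–22:00.
Oksana ∩ Ximena: (none).
Oksana ∩ Ximena ∩ Farrukh: (none).
Oksana ∩ Ximena ∩ Farrukh ∩ Rania: (none).
Oksana ∩ Ximena ∩ Farrukh ∩ Rania ∩ Zara: (none).
Windows ≥ 60 min: (none).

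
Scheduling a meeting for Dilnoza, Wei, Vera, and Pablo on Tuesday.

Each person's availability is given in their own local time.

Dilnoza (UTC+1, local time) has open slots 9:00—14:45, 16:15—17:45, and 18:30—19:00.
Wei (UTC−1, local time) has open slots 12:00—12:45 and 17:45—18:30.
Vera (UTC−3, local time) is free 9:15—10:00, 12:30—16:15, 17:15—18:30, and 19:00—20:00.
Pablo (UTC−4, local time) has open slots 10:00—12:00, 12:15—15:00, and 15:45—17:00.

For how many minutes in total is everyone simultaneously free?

0 minutes

Dilnoza → UTC: 08:00–13:45, 15:15–16:45, 17:30–18:00.
Wei → UTC: 13:00–13:45, 18:45–19:30.
Vera → UTC: 12:15–13:00, 15:30–19:15, 20:15–21:30, 22:00–23:00.
Pablo → UTC: 14:00–16:00, 16:15–19:00, 19:45–21:00.
Dilnoza ∩ Wei: 13:00–13:45.
Dilnoza ∩ Wei ∩ Vera: (none).
Dilnoza ∩ Wei ∩ Vera ∩ Pablo: (none).
Total common minutes: 0.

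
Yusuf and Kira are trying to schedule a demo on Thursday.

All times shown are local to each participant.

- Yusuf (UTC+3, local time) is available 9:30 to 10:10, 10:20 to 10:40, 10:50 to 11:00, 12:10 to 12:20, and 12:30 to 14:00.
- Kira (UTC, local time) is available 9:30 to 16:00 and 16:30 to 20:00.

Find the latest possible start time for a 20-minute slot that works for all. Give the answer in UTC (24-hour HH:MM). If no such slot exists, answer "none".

Yusuf → UTC: 06:30–07:10, 07:20–07:40, 07:50–08:00, 09:10–09:20, 09:30–11:00.
Kira → UTC: 09:30–16:00, 16:30–20:00.
Yusuf ∩ Kira: 09:30–11:00.
Windows ≥ 20 min: 09:30–11:00.
Latest start in the last window 09:30–11:00 is 11:00 − 20 min = 10:40.

10:40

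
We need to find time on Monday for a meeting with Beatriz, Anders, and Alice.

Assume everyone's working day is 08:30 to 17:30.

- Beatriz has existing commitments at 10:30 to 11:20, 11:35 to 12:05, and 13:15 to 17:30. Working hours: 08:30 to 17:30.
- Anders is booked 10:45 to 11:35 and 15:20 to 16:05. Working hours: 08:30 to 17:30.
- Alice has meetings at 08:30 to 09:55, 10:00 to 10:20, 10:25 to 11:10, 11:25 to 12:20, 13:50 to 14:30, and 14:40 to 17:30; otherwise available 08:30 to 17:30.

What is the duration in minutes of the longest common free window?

55 minutes

Beatriz free within 08:30–17:30: 08:30–10:30, 11:20–11:35, 12:05–13:15.
Anders free within 08:30–17:30: 08:30–10:45, 11:35–15:20, 16:05–17:30.
Alice free within 08:30–17:30: 09:55–10:00, 10:20–10:25, 11:10–11:25, 12:20–13:50, 14:30–14:40.
Beatriz ∩ Anders: 08:30–10:30, 12:05–13:15.
Beatriz ∩ Anders ∩ Alice: 09:55–10:00, 10:20–10:25, 12:20–13:15.
Common window lengths: 5, 5, 55 min; longest is 55.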